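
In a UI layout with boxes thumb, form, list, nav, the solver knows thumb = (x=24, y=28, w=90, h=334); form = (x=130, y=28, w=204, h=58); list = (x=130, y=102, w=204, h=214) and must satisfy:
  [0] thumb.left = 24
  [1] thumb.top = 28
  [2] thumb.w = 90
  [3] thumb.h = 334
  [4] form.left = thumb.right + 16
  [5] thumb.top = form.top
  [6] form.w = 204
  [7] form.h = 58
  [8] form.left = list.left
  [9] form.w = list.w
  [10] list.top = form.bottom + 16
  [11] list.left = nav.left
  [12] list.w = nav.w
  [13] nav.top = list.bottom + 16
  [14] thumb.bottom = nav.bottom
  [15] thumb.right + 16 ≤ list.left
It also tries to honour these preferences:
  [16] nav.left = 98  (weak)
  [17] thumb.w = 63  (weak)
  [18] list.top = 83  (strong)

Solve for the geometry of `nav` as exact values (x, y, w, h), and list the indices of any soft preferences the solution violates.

nav = (x=130, y=332, w=204, h=30)
violated soft preferences: 16, 17, 18

1. nav.x = 130  [list.left = nav.left]
2. nav.w = 204  [list.w = nav.w]
3. nav.y = 332  [nav.top = list.bottom + 16]
4. nav.h = 30  [thumb.bottom = nav.bottom]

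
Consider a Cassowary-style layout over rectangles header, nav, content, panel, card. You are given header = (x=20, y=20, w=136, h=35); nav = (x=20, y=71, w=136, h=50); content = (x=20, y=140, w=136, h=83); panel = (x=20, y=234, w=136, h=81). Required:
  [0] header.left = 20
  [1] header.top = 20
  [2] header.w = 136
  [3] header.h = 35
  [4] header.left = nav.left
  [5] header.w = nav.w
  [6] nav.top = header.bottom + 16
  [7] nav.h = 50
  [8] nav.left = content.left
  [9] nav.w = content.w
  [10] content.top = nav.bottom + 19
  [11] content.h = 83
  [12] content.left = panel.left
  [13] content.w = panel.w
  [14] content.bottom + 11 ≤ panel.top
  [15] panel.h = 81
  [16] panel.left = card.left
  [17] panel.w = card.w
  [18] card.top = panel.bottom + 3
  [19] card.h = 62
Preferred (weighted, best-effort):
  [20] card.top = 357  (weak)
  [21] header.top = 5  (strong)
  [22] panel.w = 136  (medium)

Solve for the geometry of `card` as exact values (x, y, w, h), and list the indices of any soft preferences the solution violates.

card = (x=20, y=318, w=136, h=62)
violated soft preferences: 20, 21

1. card.x = 20  [panel.left = card.left]
2. card.w = 136  [panel.w = card.w]
3. card.y = 318  [card.top = panel.bottom + 3]
4. card.h = 62  [card.h = 62]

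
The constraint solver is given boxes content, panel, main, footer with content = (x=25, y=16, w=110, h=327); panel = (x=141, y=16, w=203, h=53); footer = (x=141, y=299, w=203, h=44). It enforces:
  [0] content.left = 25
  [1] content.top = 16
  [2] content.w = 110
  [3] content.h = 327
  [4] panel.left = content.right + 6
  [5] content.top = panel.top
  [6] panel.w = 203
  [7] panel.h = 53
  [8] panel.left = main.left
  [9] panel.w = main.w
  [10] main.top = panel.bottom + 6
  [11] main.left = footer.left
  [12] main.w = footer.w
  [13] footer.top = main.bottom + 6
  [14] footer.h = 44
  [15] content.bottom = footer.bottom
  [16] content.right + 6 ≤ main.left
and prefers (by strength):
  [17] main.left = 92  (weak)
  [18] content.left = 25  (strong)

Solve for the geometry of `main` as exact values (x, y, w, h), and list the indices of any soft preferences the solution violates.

main = (x=141, y=75, w=203, h=218)
violated soft preferences: 17

1. main.x = 141  [panel.left = main.left]
2. main.w = 203  [panel.w = main.w]
3. main.y = 75  [main.top = panel.bottom + 6]
4. main.h = 218  [footer.top = main.bottom + 6]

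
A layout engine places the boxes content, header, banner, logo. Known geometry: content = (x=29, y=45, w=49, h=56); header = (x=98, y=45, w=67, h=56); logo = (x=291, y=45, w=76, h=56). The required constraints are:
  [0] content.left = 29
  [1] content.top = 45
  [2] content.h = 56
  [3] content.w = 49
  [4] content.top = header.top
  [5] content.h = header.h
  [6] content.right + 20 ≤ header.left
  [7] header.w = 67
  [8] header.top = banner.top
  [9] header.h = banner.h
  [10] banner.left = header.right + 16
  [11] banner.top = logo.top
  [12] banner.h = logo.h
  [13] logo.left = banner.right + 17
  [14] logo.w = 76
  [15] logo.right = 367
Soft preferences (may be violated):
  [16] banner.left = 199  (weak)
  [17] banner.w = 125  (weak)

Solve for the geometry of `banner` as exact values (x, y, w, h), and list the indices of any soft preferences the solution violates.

banner = (x=181, y=45, w=93, h=56)
violated soft preferences: 16, 17

1. banner.y = 45  [header.top = banner.top]
2. banner.h = 56  [header.h = banner.h]
3. banner.x = 181  [banner.left = header.right + 16]
4. banner.w = 93  [logo.left = banner.right + 17]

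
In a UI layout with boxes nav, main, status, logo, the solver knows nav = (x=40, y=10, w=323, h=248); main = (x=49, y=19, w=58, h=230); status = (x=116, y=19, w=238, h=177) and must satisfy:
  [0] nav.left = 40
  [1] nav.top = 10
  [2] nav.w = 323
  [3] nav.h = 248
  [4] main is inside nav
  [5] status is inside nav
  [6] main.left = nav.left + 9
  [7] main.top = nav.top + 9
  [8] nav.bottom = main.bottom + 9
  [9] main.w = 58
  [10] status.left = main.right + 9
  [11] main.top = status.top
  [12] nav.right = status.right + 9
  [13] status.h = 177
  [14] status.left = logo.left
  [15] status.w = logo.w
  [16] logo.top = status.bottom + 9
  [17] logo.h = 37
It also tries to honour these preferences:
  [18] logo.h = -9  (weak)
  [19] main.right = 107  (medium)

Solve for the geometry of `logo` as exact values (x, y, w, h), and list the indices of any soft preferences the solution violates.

logo = (x=116, y=205, w=238, h=37)
violated soft preferences: 18

1. logo.x = 116  [status.left = logo.left]
2. logo.w = 238  [status.w = logo.w]
3. logo.y = 205  [logo.top = status.bottom + 9]
4. logo.h = 37  [logo.h = 37]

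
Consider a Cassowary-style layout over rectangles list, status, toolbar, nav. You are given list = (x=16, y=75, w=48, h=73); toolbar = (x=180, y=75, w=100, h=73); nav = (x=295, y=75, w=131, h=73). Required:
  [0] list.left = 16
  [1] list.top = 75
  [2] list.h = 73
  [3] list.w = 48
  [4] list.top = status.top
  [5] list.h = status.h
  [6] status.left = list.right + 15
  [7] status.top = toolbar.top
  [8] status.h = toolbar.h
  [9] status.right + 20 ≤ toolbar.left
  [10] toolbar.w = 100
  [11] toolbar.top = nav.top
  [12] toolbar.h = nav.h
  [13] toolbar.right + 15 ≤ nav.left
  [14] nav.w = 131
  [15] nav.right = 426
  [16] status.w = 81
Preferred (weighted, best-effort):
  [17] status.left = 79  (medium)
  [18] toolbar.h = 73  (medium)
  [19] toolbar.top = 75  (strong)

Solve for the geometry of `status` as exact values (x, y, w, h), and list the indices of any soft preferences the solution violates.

1. status.y = 75  [list.top = status.top]
2. status.h = 73  [list.h = status.h]
3. status.x = 79  [status.left = list.right + 15]
4. status.w = 81  [status.w = 81]

status = (x=79, y=75, w=81, h=73)
violated soft preferences: none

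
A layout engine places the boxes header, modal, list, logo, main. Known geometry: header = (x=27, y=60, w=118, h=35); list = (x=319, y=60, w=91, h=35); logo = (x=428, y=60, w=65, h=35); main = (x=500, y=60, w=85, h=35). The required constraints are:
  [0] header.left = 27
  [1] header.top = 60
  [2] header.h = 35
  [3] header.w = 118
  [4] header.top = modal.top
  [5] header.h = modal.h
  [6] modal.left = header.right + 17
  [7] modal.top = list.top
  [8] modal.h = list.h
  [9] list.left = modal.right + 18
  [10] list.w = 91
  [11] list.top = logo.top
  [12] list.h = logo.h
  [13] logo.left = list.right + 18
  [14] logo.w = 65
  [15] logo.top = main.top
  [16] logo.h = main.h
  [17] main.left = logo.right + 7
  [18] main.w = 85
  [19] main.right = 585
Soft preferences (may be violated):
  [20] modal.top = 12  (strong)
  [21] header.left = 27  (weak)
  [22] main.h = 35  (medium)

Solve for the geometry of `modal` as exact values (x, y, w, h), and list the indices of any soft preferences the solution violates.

1. modal.y = 60  [header.top = modal.top]
2. modal.h = 35  [header.h = modal.h]
3. modal.x = 162  [modal.left = header.right + 17]
4. modal.w = 139  [list.left = modal.right + 18]

modal = (x=162, y=60, w=139, h=35)
violated soft preferences: 20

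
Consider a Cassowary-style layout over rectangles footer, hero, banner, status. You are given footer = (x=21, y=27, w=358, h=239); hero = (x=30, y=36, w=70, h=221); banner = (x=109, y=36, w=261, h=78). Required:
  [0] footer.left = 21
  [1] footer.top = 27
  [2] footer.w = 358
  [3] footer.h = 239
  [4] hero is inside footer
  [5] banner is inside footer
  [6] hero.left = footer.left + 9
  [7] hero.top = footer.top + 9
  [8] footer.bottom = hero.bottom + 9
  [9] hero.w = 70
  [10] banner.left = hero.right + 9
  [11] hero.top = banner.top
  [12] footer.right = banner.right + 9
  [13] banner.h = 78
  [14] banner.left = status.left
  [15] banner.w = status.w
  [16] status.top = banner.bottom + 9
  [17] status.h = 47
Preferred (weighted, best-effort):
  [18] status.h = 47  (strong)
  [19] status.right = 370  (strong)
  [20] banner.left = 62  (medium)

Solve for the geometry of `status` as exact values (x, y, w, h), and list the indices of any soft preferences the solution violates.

1. status.x = 109  [banner.left = status.left]
2. status.w = 261  [banner.w = status.w]
3. status.y = 123  [status.top = banner.bottom + 9]
4. status.h = 47  [status.h = 47]

status = (x=109, y=123, w=261, h=47)
violated soft preferences: 20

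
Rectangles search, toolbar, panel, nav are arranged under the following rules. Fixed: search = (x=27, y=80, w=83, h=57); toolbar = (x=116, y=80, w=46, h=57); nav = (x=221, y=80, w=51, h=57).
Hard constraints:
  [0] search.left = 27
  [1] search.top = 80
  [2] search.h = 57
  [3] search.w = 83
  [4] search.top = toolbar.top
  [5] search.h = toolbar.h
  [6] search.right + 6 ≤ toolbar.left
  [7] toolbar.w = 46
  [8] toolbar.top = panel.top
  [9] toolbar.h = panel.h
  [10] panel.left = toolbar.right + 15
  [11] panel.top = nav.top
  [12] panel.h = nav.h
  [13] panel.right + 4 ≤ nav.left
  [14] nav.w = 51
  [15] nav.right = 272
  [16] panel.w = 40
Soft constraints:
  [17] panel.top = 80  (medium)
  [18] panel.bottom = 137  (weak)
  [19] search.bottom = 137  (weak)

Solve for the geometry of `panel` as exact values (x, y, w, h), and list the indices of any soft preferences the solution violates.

panel = (x=177, y=80, w=40, h=57)
violated soft preferences: none

1. panel.y = 80  [toolbar.top = panel.top]
2. panel.h = 57  [toolbar.h = panel.h]
3. panel.x = 177  [panel.left = toolbar.right + 15]
4. panel.w = 40  [panel.w = 40]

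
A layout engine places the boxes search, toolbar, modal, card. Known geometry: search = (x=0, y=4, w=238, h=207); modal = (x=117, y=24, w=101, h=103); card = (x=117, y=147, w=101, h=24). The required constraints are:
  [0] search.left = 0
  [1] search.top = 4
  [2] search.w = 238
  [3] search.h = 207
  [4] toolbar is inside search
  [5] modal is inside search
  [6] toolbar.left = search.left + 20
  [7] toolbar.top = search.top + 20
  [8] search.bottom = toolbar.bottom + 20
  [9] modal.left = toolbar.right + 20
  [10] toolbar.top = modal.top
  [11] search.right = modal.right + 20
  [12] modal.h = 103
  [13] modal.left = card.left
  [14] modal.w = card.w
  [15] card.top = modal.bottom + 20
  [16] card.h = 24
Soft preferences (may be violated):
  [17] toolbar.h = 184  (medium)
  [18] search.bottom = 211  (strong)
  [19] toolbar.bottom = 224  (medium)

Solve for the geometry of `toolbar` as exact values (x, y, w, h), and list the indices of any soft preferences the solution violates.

1. toolbar.x = 20  [toolbar.left = search.left + 20]
2. toolbar.y = 24  [toolbar.top = search.top + 20]
3. toolbar.h = 167  [search.bottom = toolbar.bottom + 20]
4. toolbar.w = 77  [modal.left = toolbar.right + 20]

toolbar = (x=20, y=24, w=77, h=167)
violated soft preferences: 17, 19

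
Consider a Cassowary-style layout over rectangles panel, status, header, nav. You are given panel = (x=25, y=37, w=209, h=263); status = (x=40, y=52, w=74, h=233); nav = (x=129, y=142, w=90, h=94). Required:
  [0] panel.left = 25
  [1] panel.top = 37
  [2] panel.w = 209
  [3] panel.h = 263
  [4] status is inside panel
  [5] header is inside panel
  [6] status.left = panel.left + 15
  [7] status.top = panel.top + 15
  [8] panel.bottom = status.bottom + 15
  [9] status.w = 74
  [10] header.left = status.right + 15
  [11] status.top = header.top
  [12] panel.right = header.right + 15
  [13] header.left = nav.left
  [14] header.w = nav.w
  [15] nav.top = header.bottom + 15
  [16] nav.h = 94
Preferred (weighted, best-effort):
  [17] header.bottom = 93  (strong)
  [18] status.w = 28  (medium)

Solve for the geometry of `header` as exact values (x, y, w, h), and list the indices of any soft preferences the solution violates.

header = (x=129, y=52, w=90, h=75)
violated soft preferences: 17, 18

1. header.x = 129  [header.left = status.right + 15]
2. header.y = 52  [status.top = header.top]
3. header.w = 90  [panel.right = header.right + 15]
4. header.h = 75  [nav.top = header.bottom + 15]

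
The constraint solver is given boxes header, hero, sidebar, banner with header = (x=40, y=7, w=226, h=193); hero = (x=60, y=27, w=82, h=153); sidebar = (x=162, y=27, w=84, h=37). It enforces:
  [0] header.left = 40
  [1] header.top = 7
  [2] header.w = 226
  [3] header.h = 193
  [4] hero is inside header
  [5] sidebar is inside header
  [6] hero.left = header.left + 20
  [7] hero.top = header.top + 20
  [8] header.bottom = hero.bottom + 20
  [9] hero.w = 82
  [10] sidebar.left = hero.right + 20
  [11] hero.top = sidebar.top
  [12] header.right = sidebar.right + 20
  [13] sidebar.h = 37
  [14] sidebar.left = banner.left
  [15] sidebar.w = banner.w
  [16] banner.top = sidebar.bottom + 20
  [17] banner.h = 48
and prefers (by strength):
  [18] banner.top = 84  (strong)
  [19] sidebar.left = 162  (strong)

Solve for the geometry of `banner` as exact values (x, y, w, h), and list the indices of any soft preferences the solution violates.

1. banner.x = 162  [sidebar.left = banner.left]
2. banner.w = 84  [sidebar.w = banner.w]
3. banner.y = 84  [banner.top = sidebar.bottom + 20]
4. banner.h = 48  [banner.h = 48]

banner = (x=162, y=84, w=84, h=48)
violated soft preferences: none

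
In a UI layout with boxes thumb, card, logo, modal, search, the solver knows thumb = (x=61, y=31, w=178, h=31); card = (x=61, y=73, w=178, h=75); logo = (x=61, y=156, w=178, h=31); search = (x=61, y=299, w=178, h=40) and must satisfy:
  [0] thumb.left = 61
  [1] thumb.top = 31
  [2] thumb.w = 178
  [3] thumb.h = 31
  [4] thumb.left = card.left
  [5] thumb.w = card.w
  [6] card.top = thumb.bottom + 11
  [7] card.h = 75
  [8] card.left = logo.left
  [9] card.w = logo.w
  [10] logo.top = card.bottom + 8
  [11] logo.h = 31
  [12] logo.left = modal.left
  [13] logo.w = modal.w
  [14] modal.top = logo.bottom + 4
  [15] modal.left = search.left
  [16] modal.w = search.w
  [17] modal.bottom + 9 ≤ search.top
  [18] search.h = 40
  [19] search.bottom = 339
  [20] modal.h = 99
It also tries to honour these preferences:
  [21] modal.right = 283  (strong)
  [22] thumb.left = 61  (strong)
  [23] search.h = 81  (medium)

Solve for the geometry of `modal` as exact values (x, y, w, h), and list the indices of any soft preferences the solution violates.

modal = (x=61, y=191, w=178, h=99)
violated soft preferences: 21, 23

1. modal.x = 61  [logo.left = modal.left]
2. modal.w = 178  [logo.w = modal.w]
3. modal.y = 191  [modal.top = logo.bottom + 4]
4. modal.h = 99  [modal.h = 99]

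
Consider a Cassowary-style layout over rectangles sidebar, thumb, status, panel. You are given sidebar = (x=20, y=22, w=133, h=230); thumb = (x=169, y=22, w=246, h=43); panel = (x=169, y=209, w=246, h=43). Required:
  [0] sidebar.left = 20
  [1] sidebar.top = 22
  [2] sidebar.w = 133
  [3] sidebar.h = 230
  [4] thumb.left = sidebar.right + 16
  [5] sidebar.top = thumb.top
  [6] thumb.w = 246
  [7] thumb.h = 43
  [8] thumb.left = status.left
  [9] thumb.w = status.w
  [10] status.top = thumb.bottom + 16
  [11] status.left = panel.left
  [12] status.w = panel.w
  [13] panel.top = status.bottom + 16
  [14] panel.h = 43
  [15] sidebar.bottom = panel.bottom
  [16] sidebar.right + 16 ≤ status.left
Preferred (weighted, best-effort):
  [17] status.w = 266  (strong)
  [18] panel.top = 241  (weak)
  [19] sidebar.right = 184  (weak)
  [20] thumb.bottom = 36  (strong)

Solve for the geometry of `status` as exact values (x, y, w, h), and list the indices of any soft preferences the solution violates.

status = (x=169, y=81, w=246, h=112)
violated soft preferences: 17, 18, 19, 20

1. status.x = 169  [thumb.left = status.left]
2. status.w = 246  [thumb.w = status.w]
3. status.y = 81  [status.top = thumb.bottom + 16]
4. status.h = 112  [panel.top = status.bottom + 16]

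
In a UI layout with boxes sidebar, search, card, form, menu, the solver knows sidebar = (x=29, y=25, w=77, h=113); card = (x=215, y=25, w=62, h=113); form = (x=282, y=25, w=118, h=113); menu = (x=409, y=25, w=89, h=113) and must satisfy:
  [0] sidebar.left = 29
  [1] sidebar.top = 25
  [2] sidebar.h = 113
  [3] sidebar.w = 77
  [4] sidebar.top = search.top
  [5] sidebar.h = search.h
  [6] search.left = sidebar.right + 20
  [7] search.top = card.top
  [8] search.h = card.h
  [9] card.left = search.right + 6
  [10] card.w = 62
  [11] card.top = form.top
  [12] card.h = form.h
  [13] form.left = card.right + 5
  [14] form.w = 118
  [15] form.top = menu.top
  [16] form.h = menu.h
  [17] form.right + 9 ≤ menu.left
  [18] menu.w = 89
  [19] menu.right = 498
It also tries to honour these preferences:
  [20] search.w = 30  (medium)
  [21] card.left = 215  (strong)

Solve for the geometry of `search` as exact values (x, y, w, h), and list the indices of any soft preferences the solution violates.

1. search.y = 25  [sidebar.top = search.top]
2. search.h = 113  [sidebar.h = search.h]
3. search.x = 126  [search.left = sidebar.right + 20]
4. search.w = 83  [card.left = search.right + 6]

search = (x=126, y=25, w=83, h=113)
violated soft preferences: 20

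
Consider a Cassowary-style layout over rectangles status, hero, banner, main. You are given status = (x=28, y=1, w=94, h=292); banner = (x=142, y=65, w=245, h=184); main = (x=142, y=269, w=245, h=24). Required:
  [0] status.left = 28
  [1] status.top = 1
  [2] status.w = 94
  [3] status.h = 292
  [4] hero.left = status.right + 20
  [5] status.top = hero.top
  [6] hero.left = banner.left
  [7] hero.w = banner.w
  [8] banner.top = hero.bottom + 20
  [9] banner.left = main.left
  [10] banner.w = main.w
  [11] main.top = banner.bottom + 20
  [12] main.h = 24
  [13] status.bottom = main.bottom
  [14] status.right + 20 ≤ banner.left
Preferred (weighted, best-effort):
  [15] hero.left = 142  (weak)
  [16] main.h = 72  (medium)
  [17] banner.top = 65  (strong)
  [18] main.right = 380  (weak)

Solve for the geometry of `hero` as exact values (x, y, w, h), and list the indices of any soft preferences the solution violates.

hero = (x=142, y=1, w=245, h=44)
violated soft preferences: 16, 18

1. hero.x = 142  [hero.left = status.right + 20]
2. hero.y = 1  [status.top = hero.top]
3. hero.w = 245  [hero.w = banner.w]
4. hero.h = 44  [banner.top = hero.bottom + 20]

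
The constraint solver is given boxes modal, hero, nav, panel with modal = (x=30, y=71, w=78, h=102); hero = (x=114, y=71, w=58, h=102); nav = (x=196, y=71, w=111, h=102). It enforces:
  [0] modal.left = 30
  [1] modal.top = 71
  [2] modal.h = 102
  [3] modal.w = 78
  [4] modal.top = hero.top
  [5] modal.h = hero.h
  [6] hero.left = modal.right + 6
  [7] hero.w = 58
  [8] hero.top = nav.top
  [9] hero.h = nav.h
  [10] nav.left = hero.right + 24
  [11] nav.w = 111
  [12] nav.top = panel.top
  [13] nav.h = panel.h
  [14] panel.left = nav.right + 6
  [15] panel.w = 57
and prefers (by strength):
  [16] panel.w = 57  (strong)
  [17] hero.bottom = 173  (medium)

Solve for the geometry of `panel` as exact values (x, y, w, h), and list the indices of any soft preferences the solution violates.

1. panel.y = 71  [nav.top = panel.top]
2. panel.h = 102  [nav.h = panel.h]
3. panel.x = 313  [panel.left = nav.right + 6]
4. panel.w = 57  [panel.w = 57]

panel = (x=313, y=71, w=57, h=102)
violated soft preferences: none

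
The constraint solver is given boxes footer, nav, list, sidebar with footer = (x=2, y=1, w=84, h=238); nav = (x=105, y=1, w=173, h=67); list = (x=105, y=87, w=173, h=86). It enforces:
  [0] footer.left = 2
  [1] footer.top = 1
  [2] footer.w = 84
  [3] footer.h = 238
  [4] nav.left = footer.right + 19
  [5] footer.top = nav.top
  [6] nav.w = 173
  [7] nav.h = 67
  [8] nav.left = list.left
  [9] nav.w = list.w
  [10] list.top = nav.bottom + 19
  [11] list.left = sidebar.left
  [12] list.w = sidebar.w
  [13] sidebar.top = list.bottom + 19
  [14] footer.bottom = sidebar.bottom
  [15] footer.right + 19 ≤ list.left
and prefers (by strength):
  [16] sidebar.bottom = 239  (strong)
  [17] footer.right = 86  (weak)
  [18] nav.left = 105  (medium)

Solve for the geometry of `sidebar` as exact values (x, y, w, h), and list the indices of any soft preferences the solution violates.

1. sidebar.x = 105  [list.left = sidebar.left]
2. sidebar.w = 173  [list.w = sidebar.w]
3. sidebar.y = 192  [sidebar.top = list.bottom + 19]
4. sidebar.h = 47  [footer.bottom = sidebar.bottom]

sidebar = (x=105, y=192, w=173, h=47)
violated soft preferences: none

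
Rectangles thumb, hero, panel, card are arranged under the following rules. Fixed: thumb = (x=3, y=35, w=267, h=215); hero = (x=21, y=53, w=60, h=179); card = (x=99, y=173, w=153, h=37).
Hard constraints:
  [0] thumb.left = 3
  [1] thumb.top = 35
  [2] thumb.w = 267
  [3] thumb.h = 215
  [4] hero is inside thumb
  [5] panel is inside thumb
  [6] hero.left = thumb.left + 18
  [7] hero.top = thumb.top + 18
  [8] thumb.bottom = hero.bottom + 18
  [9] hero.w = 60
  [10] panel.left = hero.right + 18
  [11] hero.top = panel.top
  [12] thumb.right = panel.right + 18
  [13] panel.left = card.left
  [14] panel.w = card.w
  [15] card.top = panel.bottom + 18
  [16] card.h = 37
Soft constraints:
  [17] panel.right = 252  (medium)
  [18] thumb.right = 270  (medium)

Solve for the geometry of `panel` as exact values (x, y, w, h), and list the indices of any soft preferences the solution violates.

panel = (x=99, y=53, w=153, h=102)
violated soft preferences: none

1. panel.x = 99  [panel.left = hero.right + 18]
2. panel.y = 53  [hero.top = panel.top]
3. panel.w = 153  [thumb.right = panel.right + 18]
4. panel.h = 102  [card.top = panel.bottom + 18]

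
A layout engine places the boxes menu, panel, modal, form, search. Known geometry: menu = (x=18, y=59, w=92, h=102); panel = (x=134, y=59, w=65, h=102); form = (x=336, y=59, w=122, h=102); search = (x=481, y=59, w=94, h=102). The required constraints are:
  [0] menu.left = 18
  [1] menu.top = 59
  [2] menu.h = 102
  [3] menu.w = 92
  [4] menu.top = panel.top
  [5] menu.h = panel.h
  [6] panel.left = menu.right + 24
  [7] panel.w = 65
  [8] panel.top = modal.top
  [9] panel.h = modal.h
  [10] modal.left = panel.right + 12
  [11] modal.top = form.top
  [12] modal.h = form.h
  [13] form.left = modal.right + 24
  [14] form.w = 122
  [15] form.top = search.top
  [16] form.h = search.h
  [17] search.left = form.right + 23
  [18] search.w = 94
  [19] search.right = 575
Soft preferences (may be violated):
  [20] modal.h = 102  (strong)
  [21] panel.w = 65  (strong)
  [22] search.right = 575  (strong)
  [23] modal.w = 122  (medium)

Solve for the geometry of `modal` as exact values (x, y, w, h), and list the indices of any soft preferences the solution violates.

modal = (x=211, y=59, w=101, h=102)
violated soft preferences: 23

1. modal.y = 59  [panel.top = modal.top]
2. modal.h = 102  [panel.h = modal.h]
3. modal.x = 211  [modal.left = panel.right + 12]
4. modal.w = 101  [form.left = modal.right + 24]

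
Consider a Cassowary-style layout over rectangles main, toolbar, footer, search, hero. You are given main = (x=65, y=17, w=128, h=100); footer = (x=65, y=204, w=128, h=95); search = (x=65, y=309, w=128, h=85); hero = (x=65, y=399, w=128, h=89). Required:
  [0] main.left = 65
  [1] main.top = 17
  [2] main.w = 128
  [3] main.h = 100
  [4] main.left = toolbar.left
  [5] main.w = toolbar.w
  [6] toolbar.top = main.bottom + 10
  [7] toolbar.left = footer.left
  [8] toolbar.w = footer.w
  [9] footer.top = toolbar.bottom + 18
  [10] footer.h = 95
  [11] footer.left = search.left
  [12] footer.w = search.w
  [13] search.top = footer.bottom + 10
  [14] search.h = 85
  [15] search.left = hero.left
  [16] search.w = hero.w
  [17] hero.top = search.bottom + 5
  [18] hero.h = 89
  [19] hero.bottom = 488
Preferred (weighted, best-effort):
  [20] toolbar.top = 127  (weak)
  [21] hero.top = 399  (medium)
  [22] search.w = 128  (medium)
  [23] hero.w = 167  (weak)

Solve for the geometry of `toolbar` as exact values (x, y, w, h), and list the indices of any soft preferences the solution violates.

toolbar = (x=65, y=127, w=128, h=59)
violated soft preferences: 23

1. toolbar.x = 65  [main.left = toolbar.left]
2. toolbar.w = 128  [main.w = toolbar.w]
3. toolbar.y = 127  [toolbar.top = main.bottom + 10]
4. toolbar.h = 59  [footer.top = toolbar.bottom + 18]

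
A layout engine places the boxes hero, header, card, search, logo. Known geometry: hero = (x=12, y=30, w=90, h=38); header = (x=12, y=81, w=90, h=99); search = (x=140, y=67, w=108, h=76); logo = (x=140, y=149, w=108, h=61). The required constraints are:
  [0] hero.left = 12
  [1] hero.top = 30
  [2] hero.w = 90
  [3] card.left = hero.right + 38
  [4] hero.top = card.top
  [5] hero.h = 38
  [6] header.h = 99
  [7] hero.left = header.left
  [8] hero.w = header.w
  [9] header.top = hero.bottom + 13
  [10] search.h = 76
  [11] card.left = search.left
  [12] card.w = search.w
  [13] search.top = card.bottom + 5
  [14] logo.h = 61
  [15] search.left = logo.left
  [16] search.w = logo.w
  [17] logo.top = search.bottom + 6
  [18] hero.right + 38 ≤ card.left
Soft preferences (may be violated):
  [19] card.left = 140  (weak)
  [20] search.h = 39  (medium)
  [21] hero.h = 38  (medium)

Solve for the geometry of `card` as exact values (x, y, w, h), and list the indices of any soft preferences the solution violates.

1. card.x = 140  [card.left = hero.right + 38]
2. card.y = 30  [hero.top = card.top]
3. card.w = 108  [card.w = search.w]
4. card.h = 32  [search.top = card.bottom + 5]

card = (x=140, y=30, w=108, h=32)
violated soft preferences: 20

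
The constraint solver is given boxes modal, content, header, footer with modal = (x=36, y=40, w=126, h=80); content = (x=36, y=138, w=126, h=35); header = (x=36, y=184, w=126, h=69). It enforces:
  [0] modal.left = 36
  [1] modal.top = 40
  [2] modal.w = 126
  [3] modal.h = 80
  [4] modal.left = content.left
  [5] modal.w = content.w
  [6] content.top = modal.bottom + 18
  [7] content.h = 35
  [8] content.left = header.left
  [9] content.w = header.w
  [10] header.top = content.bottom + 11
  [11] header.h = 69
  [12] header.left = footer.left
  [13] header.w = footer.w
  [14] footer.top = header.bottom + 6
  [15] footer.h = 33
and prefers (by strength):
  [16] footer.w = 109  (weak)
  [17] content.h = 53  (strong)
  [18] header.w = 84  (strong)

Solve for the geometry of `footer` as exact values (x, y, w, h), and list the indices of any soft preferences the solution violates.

footer = (x=36, y=259, w=126, h=33)
violated soft preferences: 16, 17, 18

1. footer.x = 36  [header.left = footer.left]
2. footer.w = 126  [header.w = footer.w]
3. footer.y = 259  [footer.top = header.bottom + 6]
4. footer.h = 33  [footer.h = 33]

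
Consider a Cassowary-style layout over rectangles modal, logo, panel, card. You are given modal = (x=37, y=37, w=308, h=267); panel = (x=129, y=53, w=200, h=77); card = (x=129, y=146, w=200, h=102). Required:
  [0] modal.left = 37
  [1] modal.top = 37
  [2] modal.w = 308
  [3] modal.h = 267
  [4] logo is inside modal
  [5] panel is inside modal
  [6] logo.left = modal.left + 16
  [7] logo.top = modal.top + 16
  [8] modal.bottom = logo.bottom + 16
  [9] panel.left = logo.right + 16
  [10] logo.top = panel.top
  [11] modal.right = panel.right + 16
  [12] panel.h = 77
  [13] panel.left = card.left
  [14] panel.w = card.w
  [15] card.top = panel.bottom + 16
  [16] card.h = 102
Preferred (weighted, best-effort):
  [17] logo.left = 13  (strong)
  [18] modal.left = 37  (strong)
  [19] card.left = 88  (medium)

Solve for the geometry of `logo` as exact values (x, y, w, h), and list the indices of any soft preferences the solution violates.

logo = (x=53, y=53, w=60, h=235)
violated soft preferences: 17, 19

1. logo.x = 53  [logo.left = modal.left + 16]
2. logo.y = 53  [logo.top = modal.top + 16]
3. logo.h = 235  [modal.bottom = logo.bottom + 16]
4. logo.w = 60  [panel.left = logo.right + 16]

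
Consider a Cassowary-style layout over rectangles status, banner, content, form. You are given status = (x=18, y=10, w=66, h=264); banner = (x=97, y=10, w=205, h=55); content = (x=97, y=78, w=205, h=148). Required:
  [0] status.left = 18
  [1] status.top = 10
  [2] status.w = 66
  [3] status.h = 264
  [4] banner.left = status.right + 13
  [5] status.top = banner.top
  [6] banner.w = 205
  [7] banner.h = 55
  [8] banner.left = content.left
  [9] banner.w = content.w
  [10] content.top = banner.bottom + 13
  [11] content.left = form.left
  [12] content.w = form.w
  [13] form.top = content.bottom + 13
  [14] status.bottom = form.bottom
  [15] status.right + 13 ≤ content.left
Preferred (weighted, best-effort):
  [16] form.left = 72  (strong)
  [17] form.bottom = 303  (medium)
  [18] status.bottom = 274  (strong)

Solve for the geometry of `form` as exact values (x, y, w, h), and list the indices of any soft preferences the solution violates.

form = (x=97, y=239, w=205, h=35)
violated soft preferences: 16, 17

1. form.x = 97  [content.left = form.left]
2. form.w = 205  [content.w = form.w]
3. form.y = 239  [form.top = content.bottom + 13]
4. form.h = 35  [status.bottom = form.bottom]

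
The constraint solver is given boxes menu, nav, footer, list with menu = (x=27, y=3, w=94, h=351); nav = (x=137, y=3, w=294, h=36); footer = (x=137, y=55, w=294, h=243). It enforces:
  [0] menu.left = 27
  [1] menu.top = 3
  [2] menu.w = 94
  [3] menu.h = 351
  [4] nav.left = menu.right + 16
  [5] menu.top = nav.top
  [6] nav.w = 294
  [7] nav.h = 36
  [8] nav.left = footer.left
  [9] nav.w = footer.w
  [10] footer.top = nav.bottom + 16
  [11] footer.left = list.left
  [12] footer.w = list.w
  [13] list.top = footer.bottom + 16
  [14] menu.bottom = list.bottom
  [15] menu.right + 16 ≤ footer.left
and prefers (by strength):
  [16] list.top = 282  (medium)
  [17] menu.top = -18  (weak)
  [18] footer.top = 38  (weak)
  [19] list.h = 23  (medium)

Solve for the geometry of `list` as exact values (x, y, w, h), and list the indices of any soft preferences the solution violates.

1. list.x = 137  [footer.left = list.left]
2. list.w = 294  [footer.w = list.w]
3. list.y = 314  [list.top = footer.bottom + 16]
4. list.h = 40  [menu.bottom = list.bottom]

list = (x=137, y=314, w=294, h=40)
violated soft preferences: 16, 17, 18, 19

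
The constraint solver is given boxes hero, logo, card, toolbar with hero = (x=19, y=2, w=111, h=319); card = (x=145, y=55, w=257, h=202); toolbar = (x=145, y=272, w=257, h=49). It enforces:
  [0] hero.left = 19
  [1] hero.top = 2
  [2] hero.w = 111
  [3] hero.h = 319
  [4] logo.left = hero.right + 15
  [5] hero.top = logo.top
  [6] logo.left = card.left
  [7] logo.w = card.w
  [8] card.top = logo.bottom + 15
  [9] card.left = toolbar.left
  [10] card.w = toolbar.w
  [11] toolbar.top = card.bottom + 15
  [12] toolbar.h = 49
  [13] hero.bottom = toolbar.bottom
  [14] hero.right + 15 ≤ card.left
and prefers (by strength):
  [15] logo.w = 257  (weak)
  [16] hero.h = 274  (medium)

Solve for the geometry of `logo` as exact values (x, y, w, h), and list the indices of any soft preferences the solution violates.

1. logo.x = 145  [logo.left = hero.right + 15]
2. logo.y = 2  [hero.top = logo.top]
3. logo.w = 257  [logo.w = card.w]
4. logo.h = 38  [card.top = logo.bottom + 15]

logo = (x=145, y=2, w=257, h=38)
violated soft preferences: 16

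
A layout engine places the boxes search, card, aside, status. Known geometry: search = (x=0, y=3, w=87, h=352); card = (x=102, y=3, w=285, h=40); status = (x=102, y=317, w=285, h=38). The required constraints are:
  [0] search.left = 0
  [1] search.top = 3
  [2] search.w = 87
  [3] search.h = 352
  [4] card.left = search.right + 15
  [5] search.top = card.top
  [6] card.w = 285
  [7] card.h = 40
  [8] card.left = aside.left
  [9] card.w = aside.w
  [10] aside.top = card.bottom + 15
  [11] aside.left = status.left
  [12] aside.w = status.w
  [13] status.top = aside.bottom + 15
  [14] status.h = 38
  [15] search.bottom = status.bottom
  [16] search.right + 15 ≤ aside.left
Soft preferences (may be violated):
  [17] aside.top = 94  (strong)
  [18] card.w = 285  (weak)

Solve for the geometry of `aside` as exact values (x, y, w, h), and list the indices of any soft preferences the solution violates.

1. aside.x = 102  [card.left = aside.left]
2. aside.w = 285  [card.w = aside.w]
3. aside.y = 58  [aside.top = card.bottom + 15]
4. aside.h = 244  [status.top = aside.bottom + 15]

aside = (x=102, y=58, w=285, h=244)
violated soft preferences: 17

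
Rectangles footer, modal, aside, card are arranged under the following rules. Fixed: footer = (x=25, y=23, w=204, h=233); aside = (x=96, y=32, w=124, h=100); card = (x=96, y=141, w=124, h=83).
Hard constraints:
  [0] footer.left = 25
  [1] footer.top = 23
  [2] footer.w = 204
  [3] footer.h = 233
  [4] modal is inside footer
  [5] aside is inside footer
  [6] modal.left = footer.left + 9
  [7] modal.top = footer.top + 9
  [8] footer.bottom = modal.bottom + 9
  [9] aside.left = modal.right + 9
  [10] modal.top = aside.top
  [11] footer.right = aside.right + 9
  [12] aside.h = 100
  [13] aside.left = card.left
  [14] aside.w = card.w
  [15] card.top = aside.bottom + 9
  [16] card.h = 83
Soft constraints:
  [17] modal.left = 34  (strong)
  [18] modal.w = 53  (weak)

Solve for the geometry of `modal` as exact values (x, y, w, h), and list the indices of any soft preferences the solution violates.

1. modal.x = 34  [modal.left = footer.left + 9]
2. modal.y = 32  [modal.top = footer.top + 9]
3. modal.h = 215  [footer.bottom = modal.bottom + 9]
4. modal.w = 53  [aside.left = modal.right + 9]

modal = (x=34, y=32, w=53, h=215)
violated soft preferences: none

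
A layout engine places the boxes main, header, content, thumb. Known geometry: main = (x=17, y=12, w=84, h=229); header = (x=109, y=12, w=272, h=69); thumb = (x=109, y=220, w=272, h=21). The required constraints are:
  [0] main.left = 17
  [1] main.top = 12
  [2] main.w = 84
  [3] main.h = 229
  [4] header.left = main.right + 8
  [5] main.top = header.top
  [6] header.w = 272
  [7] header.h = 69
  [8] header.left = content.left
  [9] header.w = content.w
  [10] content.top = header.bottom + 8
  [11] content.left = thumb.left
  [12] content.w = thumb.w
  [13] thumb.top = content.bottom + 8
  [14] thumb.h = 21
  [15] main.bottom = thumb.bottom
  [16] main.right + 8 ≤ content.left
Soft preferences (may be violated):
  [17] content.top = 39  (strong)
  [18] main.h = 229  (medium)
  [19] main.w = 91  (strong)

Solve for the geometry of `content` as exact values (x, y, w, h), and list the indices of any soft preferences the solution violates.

content = (x=109, y=89, w=272, h=123)
violated soft preferences: 17, 19

1. content.x = 109  [header.left = content.left]
2. content.w = 272  [header.w = content.w]
3. content.y = 89  [content.top = header.bottom + 8]
4. content.h = 123  [thumb.top = content.bottom + 8]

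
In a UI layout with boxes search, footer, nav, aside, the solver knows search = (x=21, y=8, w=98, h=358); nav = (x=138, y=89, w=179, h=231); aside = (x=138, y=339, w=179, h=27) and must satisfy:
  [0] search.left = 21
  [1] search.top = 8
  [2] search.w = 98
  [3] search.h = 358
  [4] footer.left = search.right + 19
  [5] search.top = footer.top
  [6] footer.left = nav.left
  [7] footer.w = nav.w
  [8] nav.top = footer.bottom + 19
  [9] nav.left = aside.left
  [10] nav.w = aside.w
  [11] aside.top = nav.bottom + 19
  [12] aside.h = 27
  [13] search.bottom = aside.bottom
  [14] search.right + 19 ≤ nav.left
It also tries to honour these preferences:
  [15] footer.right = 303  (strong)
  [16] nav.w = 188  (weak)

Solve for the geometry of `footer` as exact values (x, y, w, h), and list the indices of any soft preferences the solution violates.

1. footer.x = 138  [footer.left = search.right + 19]
2. footer.y = 8  [search.top = footer.top]
3. footer.w = 179  [footer.w = nav.w]
4. footer.h = 62  [nav.top = footer.bottom + 19]

footer = (x=138, y=8, w=179, h=62)
violated soft preferences: 15, 16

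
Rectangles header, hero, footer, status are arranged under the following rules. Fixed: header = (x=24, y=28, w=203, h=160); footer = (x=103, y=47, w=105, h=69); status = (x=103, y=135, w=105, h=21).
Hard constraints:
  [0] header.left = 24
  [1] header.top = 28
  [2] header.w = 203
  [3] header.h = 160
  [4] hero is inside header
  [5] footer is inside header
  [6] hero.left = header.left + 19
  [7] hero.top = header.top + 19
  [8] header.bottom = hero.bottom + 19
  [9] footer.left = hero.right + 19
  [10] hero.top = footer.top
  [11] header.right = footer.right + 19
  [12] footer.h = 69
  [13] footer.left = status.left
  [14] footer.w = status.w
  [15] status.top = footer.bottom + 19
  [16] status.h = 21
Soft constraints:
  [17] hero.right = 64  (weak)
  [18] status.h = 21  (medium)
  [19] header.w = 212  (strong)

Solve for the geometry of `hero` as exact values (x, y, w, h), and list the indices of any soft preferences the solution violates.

hero = (x=43, y=47, w=41, h=122)
violated soft preferences: 17, 19

1. hero.x = 43  [hero.left = header.left + 19]
2. hero.y = 47  [hero.top = header.top + 19]
3. hero.h = 122  [header.bottom = hero.bottom + 19]
4. hero.w = 41  [footer.left = hero.right + 19]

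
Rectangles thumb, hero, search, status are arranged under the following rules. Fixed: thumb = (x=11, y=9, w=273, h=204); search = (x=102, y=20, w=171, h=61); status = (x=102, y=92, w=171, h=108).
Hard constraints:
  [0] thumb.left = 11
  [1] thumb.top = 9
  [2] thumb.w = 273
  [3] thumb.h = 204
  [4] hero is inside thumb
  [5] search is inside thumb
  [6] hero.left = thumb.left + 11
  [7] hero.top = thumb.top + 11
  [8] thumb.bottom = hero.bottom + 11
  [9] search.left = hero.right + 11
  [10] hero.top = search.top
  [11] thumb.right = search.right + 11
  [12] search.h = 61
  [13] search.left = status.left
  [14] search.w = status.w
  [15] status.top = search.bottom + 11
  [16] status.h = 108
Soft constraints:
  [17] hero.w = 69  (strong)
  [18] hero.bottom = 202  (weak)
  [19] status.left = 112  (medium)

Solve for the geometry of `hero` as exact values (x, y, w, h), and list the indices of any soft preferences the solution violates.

1. hero.x = 22  [hero.left = thumb.left + 11]
2. hero.y = 20  [hero.top = thumb.top + 11]
3. hero.h = 182  [thumb.bottom = hero.bottom + 11]
4. hero.w = 69  [search.left = hero.right + 11]

hero = (x=22, y=20, w=69, h=182)
violated soft preferences: 19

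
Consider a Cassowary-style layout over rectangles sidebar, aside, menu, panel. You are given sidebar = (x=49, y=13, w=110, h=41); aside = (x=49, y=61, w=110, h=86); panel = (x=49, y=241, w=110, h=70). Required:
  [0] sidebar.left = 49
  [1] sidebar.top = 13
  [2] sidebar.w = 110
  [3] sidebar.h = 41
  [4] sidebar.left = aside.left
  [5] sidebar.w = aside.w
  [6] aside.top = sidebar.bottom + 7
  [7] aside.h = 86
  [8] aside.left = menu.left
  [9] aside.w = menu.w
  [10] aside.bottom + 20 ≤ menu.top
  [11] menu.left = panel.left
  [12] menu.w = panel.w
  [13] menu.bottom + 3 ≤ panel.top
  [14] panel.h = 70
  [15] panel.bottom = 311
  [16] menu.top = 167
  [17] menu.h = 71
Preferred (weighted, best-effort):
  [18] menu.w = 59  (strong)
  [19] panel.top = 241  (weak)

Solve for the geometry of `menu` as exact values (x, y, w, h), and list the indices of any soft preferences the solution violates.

1. menu.x = 49  [aside.left = menu.left]
2. menu.w = 110  [aside.w = menu.w]
3. menu.y = 167  [menu.top = 167]
4. menu.h = 71  [menu.h = 71]

menu = (x=49, y=167, w=110, h=71)
violated soft preferences: 18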